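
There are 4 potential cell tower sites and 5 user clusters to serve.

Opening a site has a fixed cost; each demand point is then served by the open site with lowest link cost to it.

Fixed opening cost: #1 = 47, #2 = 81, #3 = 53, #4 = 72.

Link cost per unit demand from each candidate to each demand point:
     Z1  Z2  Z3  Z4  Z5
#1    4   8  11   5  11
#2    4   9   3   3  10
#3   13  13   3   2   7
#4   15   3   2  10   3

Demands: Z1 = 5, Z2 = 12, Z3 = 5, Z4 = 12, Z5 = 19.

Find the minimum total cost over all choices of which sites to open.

302

Open {#1, #4}: assign each demand point to its cheapest open site.
  Z1→#1 5×4=20, Z2→#4 12×3=36, Z3→#4 5×2=10, Z4→#1 12×5=60, Z5→#4 19×3=57
  link cost 183, fixed 119 → total 302.
Compare {#2, #4}: link cost 159 + fixed 153 = 312.
Compare {#3, #4}: link cost 192 + fixed 125 = 317.
Compare {#1, #3, #4}: link cost 147 + fixed 172 = 319.
All other subsets cost ≥ 312. Minimum total cost: 302.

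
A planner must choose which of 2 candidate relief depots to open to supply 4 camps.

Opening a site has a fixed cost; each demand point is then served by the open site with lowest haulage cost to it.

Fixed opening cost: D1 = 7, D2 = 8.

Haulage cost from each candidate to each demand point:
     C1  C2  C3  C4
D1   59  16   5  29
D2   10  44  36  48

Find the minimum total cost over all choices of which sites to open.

75

Open {D1, D2}: assign each demand point to its cheapest open site.
  C1→D2 10, C2→D1 16, C3→D1 5, C4→D1 29
  haulage cost 60, fixed 15 → total 75.
Compare {D1}: haulage cost 109 + fixed 7 = 116.
Compare {D2}: haulage cost 138 + fixed 8 = 146.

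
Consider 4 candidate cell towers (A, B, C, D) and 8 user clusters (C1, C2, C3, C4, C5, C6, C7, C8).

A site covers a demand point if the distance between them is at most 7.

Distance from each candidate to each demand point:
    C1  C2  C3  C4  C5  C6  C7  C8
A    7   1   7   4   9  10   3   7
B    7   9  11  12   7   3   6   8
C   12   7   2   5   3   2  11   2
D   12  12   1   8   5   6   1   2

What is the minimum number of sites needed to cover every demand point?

2

Coverage sets (demand points within 7 of each site):
  A: {C1, C2, C3, C4, C7, C8}
  B: {C1, C5, C6, C7}
  C: {C2, C3, C4, C5, C6, C8}
  D: {C3, C5, C6, C7, C8}
No single site covers all 8 demand points.
But {A, B} covers everything, so the minimum is 2.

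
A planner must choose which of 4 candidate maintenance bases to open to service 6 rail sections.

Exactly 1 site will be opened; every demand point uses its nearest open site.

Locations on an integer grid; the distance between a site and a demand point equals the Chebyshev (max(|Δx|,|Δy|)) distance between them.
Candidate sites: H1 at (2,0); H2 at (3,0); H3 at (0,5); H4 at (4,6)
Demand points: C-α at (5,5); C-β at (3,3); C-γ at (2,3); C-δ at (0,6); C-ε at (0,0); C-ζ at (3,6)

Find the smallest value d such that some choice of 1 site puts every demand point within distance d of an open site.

5

Open {H3}.
  Farthest demand point is C-α at distance 5 (to H3); all others are ≤ 5.
With {H1} the worst case is 6.
With {H2} the worst case is 6.
No size-1 selection achieves below 5.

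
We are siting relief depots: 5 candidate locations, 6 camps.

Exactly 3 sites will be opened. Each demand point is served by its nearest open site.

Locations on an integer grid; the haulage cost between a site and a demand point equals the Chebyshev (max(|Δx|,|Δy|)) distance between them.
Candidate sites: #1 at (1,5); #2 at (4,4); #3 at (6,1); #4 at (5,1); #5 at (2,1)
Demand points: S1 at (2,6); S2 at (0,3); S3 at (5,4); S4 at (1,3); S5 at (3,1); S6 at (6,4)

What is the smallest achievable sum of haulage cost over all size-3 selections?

Open {#1, #2, #5}.
  S1→#1 1, S2→#1 2, S3→#2 1, S4→#1 2, S5→#5 1, S6→#2 2  ⇒ total 9.
Compare {#1, #2, #4}: total 10.
Compare {#2, #3, #5}: total 10.
No size-3 selection does better; minimum is 9.

9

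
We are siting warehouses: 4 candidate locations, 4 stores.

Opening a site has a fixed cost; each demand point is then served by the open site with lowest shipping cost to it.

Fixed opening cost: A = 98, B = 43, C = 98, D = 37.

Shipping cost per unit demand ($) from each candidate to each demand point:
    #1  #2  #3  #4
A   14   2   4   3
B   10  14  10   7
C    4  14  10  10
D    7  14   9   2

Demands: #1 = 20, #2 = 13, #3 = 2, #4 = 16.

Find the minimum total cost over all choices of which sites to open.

341

Open {A, D}: assign each demand point to its cheapest open site.
  #1→D 20×7=140, #2→A 13×2=26, #3→A 2×4=8, #4→D 16×2=32
  shipping cost 206, fixed 135 → total 341.
Compare {A, C}: shipping cost 162 + fixed 196 = 358.
Compare {A, C, D}: shipping cost 146 + fixed 233 = 379.
Compare {A, B, D}: shipping cost 206 + fixed 178 = 384.
All other subsets cost ≥ 358. Minimum total cost: 341.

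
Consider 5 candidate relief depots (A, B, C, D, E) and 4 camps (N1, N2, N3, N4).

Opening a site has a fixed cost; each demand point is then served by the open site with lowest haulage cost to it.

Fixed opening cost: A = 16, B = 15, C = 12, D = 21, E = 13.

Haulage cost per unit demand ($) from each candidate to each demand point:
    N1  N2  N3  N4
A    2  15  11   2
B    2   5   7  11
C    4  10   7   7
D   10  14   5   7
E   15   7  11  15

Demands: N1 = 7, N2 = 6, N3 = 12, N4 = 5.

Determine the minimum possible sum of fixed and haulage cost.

Open {A, B, D}: assign each demand point to its cheapest open site.
  N1→A 7×2=14, N2→B 6×5=30, N3→D 12×5=60, N4→A 5×2=10
  haulage cost 114, fixed 52 → total 166.
Compare {A, B}: haulage cost 138 + fixed 31 = 169.
Compare {B, D}: haulage cost 139 + fixed 36 = 175.
Compare {A, D, E}: haulage cost 126 + fixed 50 = 176.
All other subsets cost ≥ 169. Minimum total cost: 166.

166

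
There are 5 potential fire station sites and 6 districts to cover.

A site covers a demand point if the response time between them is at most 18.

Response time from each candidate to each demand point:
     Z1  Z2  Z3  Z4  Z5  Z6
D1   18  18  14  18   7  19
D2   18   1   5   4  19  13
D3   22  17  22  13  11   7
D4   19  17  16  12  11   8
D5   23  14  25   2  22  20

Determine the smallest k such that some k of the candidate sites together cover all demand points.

Coverage sets (demand points within 18 of each site):
  D1: {Z1, Z2, Z3, Z4, Z5}
  D2: {Z1, Z2, Z3, Z4, Z6}
  D3: {Z2, Z4, Z5, Z6}
  D4: {Z2, Z3, Z4, Z5, Z6}
  D5: {Z2, Z4}
No single site covers all 6 demand points.
But {D1, D2} covers everything, so the minimum is 2.

2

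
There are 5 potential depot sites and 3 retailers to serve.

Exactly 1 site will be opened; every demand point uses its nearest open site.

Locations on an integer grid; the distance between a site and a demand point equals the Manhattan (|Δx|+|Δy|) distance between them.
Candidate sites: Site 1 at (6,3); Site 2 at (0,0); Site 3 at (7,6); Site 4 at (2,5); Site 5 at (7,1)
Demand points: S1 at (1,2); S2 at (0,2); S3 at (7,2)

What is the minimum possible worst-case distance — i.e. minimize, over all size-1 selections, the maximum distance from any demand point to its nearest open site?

7

Open {Site 1}.
  Farthest demand point is S2 at distance 7 (to Site 1); all others are ≤ 7.
With {Site 4} the worst case is 8.
With {Site 5} the worst case is 8.
No size-1 selection achieves below 7.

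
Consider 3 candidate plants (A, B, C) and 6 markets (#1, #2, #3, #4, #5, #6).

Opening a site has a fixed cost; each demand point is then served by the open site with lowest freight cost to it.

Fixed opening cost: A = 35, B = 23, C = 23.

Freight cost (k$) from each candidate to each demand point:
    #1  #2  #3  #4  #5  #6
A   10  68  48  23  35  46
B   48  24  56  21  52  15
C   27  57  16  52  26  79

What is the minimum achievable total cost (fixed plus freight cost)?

175

Open {B, C}: assign each demand point to its cheapest open site.
  #1→C 27, #2→B 24, #3→C 16, #4→B 21, #5→C 26, #6→B 15
  freight cost 129, fixed 46 → total 175.
Compare {A, B, C}: freight cost 112 + fixed 81 = 193.
Compare {A, B}: freight cost 153 + fixed 58 = 211.
Compare {A, C}: freight cost 178 + fixed 58 = 236.
All other subsets cost ≥ 193. Minimum total cost: 175.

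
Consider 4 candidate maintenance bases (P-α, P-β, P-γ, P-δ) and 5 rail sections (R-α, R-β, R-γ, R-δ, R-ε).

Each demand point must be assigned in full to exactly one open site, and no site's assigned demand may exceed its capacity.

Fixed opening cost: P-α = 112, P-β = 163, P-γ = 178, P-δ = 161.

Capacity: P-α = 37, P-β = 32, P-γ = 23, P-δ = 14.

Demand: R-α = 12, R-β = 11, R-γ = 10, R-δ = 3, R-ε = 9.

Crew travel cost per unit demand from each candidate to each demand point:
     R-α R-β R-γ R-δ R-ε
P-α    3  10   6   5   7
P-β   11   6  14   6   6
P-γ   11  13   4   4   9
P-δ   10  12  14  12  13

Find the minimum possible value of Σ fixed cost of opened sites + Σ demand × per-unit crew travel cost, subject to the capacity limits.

506

Open {P-α, P-β}; cheapest assignment that respects the capacities:
  P-α (cap 37, load 25): R-α, R-γ, R-δ — cost 12×3 + 10×6 + 3×5 = 111
  P-β (cap 32, load 20): R-β, R-ε — cost 11×6 + 9×6 = 120
  Shipping 231, fixed 275 → total 506.
  Any other capacity-feasible assignment to {P-α, P-β} ships for at least 231.
Compare {P-α, P-γ}: its best feasible assignment gives total 551.
Compare {P-α, P-δ}: its best feasible assignment gives total 579.
Every other set of open sites that can feasibly serve all demand totals ≥ 551 even under its best assignment. Minimum: 506.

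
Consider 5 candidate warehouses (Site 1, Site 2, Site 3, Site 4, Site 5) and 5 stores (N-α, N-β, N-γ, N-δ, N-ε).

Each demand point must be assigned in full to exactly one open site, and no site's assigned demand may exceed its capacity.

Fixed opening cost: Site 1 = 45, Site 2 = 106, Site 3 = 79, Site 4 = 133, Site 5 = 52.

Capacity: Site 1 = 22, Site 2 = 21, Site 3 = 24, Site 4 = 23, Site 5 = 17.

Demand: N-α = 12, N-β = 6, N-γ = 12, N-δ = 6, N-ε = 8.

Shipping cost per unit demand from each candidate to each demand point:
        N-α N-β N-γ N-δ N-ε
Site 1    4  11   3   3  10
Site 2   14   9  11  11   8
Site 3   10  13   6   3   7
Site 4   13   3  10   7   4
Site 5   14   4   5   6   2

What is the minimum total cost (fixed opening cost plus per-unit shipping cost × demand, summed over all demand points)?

354

Open {Site 1, Site 3, Site 5}; cheapest assignment that respects the capacities:
  Site 1 (cap 22, load 18): N-α, N-δ — cost 12×4 + 6×3 = 66
  Site 3 (cap 24, load 12): N-γ — cost 12×6 = 72
  Site 5 (cap 17, load 14): N-β, N-ε — cost 6×4 + 8×2 = 40
  Shipping 178, fixed 176 → total 354.
  Any other capacity-feasible assignment to {Site 1, Site 3, Site 5} ships for at least 178.
Compare {Site 1, Site 4, Site 5}: its best feasible assignment gives total 406.
Compare {Site 1, Site 3}: its best feasible assignment gives total 420.
Every other set of open sites that can feasibly serve all demand totals ≥ 406 even under its best assignment. Minimum: 354.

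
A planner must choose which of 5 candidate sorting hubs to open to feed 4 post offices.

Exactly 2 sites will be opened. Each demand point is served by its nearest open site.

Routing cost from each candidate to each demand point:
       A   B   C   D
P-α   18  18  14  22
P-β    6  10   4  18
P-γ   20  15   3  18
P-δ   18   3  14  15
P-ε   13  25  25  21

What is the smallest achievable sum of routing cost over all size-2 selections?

Open {P-β, P-δ}.
  A→P-β 6, B→P-δ 3, C→P-β 4, D→P-δ 15  ⇒ total 28.
Compare {P-β, P-γ}: total 37.
Compare {P-α, P-β}: total 38.
No size-2 selection does better; minimum is 28.

28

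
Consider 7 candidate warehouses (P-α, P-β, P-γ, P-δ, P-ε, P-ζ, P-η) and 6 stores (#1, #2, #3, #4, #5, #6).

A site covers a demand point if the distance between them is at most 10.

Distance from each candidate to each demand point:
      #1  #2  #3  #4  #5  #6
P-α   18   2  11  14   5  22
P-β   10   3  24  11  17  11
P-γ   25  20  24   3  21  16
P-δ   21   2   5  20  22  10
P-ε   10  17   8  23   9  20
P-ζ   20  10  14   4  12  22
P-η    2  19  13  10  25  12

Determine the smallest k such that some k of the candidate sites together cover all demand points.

Coverage sets (demand points within 10 of each site):
  P-α: {#2, #5}
  P-β: {#1, #2}
  P-γ: {#4}
  P-δ: {#2, #3, #6}
  P-ε: {#1, #3, #5}
  P-ζ: {#2, #4}
  P-η: {#1, #4}
No 2 sites suffice: every size-2 union leaves at least one demand point uncovered.
But {P-α, P-δ, P-η} covers everything, so the minimum is 3.

3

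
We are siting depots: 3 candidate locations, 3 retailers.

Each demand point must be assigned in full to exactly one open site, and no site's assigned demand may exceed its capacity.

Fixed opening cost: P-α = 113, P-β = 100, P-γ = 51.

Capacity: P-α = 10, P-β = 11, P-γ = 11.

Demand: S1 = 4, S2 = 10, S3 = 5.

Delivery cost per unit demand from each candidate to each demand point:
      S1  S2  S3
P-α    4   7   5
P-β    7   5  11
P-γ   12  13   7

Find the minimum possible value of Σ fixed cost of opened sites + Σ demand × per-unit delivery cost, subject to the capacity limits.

Open {P-β, P-γ}; cheapest assignment that respects the capacities:
  P-β (cap 11, load 10): S2 — cost 10×5 = 50
  P-γ (cap 11, load 9): S1, S3 — cost 4×12 + 5×7 = 83
  Shipping 133, fixed 151 → total 284.
  Any other capacity-feasible assignment to {P-β, P-γ} ships for at least 133.
Compare {P-α, P-β}: its best feasible assignment gives total 304.
Compare {P-α, P-γ}: its best feasible assignment gives total 317.
Every other set of open sites that can feasibly serve all demand totals ≥ 304 even under its best assignment. Minimum: 284.

284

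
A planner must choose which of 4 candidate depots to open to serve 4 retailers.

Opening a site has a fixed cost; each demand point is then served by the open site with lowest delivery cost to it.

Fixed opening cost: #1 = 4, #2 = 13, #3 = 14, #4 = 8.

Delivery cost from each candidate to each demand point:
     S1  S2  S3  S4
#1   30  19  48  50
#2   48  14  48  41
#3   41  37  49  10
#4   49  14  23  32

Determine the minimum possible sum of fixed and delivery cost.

103

Open {#1, #3, #4}: assign each demand point to its cheapest open site.
  S1→#1 30, S2→#4 14, S3→#4 23, S4→#3 10
  delivery cost 77, fixed 26 → total 103.
Compare {#3, #4}: delivery cost 88 + fixed 22 = 110.
Compare {#1, #4}: delivery cost 99 + fixed 12 = 111.
Compare {#1, #2, #3, #4}: delivery cost 77 + fixed 39 = 116.
All other subsets cost ≥ 110. Minimum total cost: 103.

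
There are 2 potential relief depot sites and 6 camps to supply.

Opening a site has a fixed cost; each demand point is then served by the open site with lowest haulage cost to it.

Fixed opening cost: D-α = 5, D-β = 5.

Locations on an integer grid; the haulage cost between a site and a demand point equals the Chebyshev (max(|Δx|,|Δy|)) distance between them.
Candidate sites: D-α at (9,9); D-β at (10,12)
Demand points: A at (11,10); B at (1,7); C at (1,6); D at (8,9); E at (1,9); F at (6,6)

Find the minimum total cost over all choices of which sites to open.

Open {D-α}: assign each demand point to its cheapest open site.
  A→D-α 2, B→D-α 8, C→D-α 8, D→D-α 1, E→D-α 8, F→D-α 3
  haulage cost 30, fixed 5 → total 35.
Compare {D-α, D-β}: haulage cost 30 + fixed 10 = 40.
Compare {D-β}: haulage cost 38 + fixed 5 = 43.

35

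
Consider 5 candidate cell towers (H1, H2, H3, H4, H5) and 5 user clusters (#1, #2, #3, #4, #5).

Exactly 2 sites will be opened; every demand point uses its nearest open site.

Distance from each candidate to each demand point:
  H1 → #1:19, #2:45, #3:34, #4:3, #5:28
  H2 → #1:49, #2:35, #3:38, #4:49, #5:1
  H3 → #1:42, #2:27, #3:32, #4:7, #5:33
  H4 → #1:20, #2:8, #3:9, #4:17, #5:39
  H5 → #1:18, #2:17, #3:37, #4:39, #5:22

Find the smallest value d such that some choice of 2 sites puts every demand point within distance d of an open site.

Open {H2, H4}.
  Farthest demand point is #1 at distance 20 (to H4); all others are ≤ 20.
With {H4, H5} the worst case is 22.
With {H1, H4} the worst case is 28.
No size-2 selection achieves below 20.

20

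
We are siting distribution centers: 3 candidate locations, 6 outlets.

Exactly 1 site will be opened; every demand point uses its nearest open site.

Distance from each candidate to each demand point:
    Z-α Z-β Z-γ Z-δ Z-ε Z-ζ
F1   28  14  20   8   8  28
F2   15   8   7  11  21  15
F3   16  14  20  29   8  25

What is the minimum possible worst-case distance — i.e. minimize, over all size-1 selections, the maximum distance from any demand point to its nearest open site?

Open {F2}.
  Farthest demand point is Z-ε at distance 21 (to F2); all others are ≤ 21.
With {F1} the worst case is 28.
With {F3} the worst case is 29.
No size-1 selection achieves below 21.

21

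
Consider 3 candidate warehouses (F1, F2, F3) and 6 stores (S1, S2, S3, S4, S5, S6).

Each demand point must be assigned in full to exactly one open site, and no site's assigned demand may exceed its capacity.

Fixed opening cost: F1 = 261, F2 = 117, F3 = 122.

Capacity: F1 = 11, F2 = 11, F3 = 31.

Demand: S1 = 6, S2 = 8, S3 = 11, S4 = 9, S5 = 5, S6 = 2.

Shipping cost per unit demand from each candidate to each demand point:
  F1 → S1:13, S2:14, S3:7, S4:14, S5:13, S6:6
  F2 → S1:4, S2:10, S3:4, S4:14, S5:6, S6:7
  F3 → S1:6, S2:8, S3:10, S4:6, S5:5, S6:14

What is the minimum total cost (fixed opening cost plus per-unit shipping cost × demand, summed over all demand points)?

Open {F2, F3}; cheapest assignment that respects the capacities:
  F2 (cap 11, load 11): S3 — cost 11×4 = 44
  F3 (cap 31, load 30): S1, S2, S4, S5, S6 — cost 6×6 + 8×8 + 9×6 + 5×5 + 2×14 = 207
  Shipping 251, fixed 239 → total 490.
  Any other capacity-feasible assignment to {F2, F3} ships for at least 251.
Compare {F1, F3}: its best feasible assignment gives total 667.
Compare {F1, F2, F3}: its best feasible assignment gives total 735.
Every other set of open sites that can feasibly serve all demand totals ≥ 667 even under its best assignment. Minimum: 490.

490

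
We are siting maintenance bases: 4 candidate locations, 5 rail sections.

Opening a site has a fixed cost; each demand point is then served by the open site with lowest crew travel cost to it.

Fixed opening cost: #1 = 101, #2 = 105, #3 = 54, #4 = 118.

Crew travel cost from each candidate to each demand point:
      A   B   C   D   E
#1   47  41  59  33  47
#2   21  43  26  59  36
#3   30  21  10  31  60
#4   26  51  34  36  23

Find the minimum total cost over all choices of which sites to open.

206

Open {#3}: assign each demand point to its cheapest open site.
  A→#3 30, B→#3 21, C→#3 10, D→#3 31, E→#3 60
  crew travel cost 152, fixed 54 → total 206.
Compare {#2, #3}: crew travel cost 119 + fixed 159 = 278.
Compare {#3, #4}: crew travel cost 111 + fixed 172 = 283.
Compare {#4}: crew travel cost 170 + fixed 118 = 288.
All other subsets cost ≥ 278. Minimum total cost: 206.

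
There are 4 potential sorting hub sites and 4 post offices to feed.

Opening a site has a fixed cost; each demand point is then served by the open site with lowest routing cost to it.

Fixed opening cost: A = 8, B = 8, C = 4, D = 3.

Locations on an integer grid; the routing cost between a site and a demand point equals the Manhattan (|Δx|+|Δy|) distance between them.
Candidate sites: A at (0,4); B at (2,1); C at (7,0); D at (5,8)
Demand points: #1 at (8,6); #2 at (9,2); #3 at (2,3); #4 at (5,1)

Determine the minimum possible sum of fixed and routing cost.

26

Open {C}: assign each demand point to its cheapest open site.
  #1→C 7, #2→C 4, #3→C 8, #4→C 3
  routing cost 22, fixed 4 → total 26.
Compare {C, D}: routing cost 20 + fixed 7 = 27.
Compare {B, C}: routing cost 16 + fixed 12 = 28.
Compare {A, C}: routing cost 17 + fixed 12 = 29.
All other subsets cost ≥ 27. Minimum total cost: 26.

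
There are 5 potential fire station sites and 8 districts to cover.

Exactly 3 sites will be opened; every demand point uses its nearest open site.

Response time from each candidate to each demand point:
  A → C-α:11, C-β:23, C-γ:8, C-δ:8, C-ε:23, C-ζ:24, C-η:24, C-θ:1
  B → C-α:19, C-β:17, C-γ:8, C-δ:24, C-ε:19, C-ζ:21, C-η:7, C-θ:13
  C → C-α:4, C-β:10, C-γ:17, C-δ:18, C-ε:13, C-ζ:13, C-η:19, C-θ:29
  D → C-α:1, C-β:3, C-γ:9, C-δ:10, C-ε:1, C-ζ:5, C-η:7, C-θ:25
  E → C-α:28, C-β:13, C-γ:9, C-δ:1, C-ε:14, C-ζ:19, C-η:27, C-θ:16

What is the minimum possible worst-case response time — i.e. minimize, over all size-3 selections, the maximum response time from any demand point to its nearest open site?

Open {A, B, D}.
  Farthest demand point is C-γ at response time 8 (to A); all others are ≤ 8.
With {A, C, D} the worst case is 8.
With {A, D, E} the worst case is 8.
No size-3 selection achieves below 8.

8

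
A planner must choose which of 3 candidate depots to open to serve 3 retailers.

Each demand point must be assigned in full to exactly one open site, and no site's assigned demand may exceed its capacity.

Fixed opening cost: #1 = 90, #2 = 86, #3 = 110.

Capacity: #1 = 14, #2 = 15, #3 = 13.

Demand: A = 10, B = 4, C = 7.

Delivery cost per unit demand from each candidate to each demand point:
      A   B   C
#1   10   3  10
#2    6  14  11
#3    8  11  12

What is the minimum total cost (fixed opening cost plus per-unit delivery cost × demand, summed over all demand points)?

318

Open {#1, #2}; cheapest assignment that respects the capacities:
  #1 (cap 14, load 11): B, C — cost 4×3 + 7×10 = 82
  #2 (cap 15, load 10): A — cost 10×6 = 60
  Shipping 142, fixed 176 → total 318.
  Any other capacity-feasible assignment to {#1, #2} ships for at least 142.
Compare {#1, #3}: its best feasible assignment gives total 362.
Compare {#2, #3}: its best feasible assignment gives total 384.
Every other set of open sites that can feasibly serve all demand totals ≥ 362 even under its best assignment. Minimum: 318.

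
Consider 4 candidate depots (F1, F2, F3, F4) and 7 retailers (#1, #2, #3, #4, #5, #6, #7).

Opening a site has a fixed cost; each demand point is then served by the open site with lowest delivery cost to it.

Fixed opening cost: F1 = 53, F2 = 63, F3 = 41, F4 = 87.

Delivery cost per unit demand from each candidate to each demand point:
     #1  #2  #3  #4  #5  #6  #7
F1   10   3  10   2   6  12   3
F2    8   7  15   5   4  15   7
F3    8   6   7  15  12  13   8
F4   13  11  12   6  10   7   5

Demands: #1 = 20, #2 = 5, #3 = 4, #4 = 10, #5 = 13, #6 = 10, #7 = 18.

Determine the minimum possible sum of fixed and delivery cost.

569

Open {F1, F3}: assign each demand point to its cheapest open site.
  #1→F3 20×8=160, #2→F1 5×3=15, #3→F3 4×7=28, #4→F1 10×2=20, #5→F1 13×6=78, #6→F1 10×12=120, #7→F1 18×3=54
  delivery cost 475, fixed 94 → total 569.
Compare {F1, F2}: delivery cost 461 + fixed 116 = 577.
Compare {F1}: delivery cost 527 + fixed 53 = 580.
Compare {F1, F2, F3}: delivery cost 449 + fixed 157 = 606.
All other subsets cost ≥ 577. Minimum total cost: 569.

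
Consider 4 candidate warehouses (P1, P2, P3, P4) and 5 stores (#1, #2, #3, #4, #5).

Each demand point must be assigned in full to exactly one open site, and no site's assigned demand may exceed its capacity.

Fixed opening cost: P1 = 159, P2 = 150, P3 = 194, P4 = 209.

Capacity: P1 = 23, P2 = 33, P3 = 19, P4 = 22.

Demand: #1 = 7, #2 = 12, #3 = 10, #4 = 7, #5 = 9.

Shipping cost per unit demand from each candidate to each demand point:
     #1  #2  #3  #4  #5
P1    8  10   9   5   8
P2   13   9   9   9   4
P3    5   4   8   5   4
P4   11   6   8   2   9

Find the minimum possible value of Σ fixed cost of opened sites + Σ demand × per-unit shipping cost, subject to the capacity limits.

Open {P2, P3}; cheapest assignment that respects the capacities:
  P2 (cap 33, load 26): #3, #4, #5 — cost 10×9 + 7×9 + 9×4 = 189
  P3 (cap 19, load 19): #1, #2 — cost 7×5 + 12×4 = 83
  Shipping 272, fixed 344 → total 616.
  Any other capacity-feasible assignment to {P2, P3} ships for at least 272.
Compare {P1, P2}: its best feasible assignment gives total 634.
Compare {P2, P4}: its best feasible assignment gives total 662.
Every other set of open sites that can feasibly serve all demand totals ≥ 634 even under its best assignment. Minimum: 616.

616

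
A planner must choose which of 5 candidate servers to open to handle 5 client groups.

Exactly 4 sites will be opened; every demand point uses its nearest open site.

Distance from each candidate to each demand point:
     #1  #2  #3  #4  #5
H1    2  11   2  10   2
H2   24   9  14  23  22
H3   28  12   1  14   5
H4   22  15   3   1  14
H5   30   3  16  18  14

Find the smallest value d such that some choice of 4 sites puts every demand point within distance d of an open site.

3

Open {H1, H2, H4, H5}.
  Farthest demand point is #2 at distance 3 (to H5); all others are ≤ 3.
With {H1, H3, H4, H5} the worst case is 3.
With {H1, H2, H3, H4} the worst case is 9.
No size-4 selection achieves below 3.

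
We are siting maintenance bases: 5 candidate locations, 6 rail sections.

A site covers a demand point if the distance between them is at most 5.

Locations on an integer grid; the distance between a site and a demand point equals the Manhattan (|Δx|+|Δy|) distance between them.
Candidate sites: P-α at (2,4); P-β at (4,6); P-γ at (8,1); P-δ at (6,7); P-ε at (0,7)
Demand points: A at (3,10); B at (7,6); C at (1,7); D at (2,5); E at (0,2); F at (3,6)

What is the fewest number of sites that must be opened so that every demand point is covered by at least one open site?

2

Coverage sets (demand points within 5 of each site):
  P-α: {C, D, E, F}
  P-β: {A, B, C, D, F}
  P-γ: {}
  P-δ: {B, C, F}
  P-ε: {C, D, E, F}
No single site covers all 6 demand points.
But {P-α, P-β} covers everything, so the minimum is 2.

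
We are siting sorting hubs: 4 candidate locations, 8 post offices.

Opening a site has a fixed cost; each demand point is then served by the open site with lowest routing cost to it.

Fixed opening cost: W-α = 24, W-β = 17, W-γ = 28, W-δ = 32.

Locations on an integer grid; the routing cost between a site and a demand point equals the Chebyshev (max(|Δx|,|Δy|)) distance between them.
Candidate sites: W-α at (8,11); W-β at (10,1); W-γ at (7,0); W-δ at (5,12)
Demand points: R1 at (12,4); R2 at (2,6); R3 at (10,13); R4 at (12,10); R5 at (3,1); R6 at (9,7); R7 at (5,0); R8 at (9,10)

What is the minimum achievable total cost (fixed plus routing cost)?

69

Open {W-α}: assign each demand point to its cheapest open site.
  R1→W-α 7, R2→W-α 6, R3→W-α 2, R4→W-α 4, R5→W-α 10, R6→W-α 4, R7→W-α 11, R8→W-α 1
  routing cost 45, fixed 24 → total 69.
Compare {W-α, W-β}: routing cost 32 + fixed 41 = 73.
Compare {W-β}: routing cost 59 + fixed 17 = 76.
Compare {W-α, W-γ}: routing cost 28 + fixed 52 = 80.
All other subsets cost ≥ 73. Minimum total cost: 69.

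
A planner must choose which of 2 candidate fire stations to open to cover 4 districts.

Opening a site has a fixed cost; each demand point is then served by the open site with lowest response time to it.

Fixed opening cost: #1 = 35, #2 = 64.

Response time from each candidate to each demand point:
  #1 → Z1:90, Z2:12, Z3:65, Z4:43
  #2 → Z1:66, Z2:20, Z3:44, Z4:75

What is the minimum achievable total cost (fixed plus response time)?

245

Open {#1}: assign each demand point to its cheapest open site.
  Z1→#1 90, Z2→#1 12, Z3→#1 65, Z4→#1 43
  response time 210, fixed 35 → total 245.
Compare {#1, #2}: response time 165 + fixed 99 = 264.
Compare {#2}: response time 205 + fixed 64 = 269.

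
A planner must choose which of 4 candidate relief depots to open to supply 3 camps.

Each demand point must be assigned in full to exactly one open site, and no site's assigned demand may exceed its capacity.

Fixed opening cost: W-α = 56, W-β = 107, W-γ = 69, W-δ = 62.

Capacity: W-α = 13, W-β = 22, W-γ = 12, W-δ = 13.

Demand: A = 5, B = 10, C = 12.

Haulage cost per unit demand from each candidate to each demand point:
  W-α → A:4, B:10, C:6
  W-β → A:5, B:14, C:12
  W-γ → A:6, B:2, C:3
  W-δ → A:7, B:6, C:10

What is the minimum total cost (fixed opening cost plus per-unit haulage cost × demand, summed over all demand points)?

303

Open {W-α, W-γ, W-δ}; cheapest assignment that respects the capacities:
  W-α (cap 13, load 5): A — cost 5×4 = 20
  W-γ (cap 12, load 12): C — cost 12×3 = 36
  W-δ (cap 13, load 10): B — cost 10×6 = 60
  Shipping 116, fixed 187 → total 303.
  Any other capacity-feasible assignment to {W-α, W-γ, W-δ} ships for at least 116.
Compare {W-α, W-β, W-γ}: its best feasible assignment gives total 349.
Compare {W-β, W-γ, W-δ}: its best feasible assignment gives total 359.
Every other set of open sites that can feasibly serve all demand totals ≥ 349 even under its best assignment. Minimum: 303.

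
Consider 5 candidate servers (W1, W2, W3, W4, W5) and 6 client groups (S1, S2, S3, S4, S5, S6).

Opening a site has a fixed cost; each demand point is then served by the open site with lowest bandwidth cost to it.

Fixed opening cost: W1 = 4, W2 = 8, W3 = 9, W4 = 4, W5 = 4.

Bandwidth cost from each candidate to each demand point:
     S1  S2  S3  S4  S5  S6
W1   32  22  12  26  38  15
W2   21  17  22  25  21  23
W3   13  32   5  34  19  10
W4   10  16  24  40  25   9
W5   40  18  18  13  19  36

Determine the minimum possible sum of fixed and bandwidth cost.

89

Open {W3, W4, W5}: assign each demand point to its cheapest open site.
  S1→W4 10, S2→W4 16, S3→W3 5, S4→W5 13, S5→W3 19, S6→W4 9
  bandwidth cost 72, fixed 17 → total 89.
Compare {W3, W5}: bandwidth cost 78 + fixed 13 = 91.
Compare {W1, W4, W5}: bandwidth cost 79 + fixed 12 = 91.
Compare {W4, W5}: bandwidth cost 85 + fixed 8 = 93.
All other subsets cost ≥ 91. Minimum total cost: 89.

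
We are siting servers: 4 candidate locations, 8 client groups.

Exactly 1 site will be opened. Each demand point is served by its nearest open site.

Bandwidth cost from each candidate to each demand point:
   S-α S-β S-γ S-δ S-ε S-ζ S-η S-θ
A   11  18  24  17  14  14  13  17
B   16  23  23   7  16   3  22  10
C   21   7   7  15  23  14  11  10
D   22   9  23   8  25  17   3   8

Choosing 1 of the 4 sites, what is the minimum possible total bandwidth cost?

Open {C}.
  S-α→C 21, S-β→C 7, S-γ→C 7, S-δ→C 15, S-ε→C 23, S-ζ→C 14, S-η→C 11, S-θ→C 10  ⇒ total 108.
Compare {D}: total 115.
Compare {B}: total 120.
No size-1 selection does better; minimum is 108.

108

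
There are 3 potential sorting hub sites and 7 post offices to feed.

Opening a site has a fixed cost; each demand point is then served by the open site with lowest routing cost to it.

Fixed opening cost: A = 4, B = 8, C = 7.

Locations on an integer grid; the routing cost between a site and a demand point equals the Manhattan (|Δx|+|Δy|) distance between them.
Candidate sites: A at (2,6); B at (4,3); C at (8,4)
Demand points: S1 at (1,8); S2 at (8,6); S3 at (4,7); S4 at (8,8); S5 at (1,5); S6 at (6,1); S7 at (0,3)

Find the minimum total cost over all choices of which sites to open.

35

Open {A, C}: assign each demand point to its cheapest open site.
  S1→A 3, S2→C 2, S3→A 3, S4→C 4, S5→A 2, S6→C 5, S7→A 5
  routing cost 24, fixed 11 → total 35.
Compare {A}: routing cost 36 + fixed 4 = 40.
Compare {A, B, C}: routing cost 22 + fixed 19 = 41.
Compare {A, B}: routing cost 30 + fixed 12 = 42.
All other subsets cost ≥ 40. Minimum total cost: 35.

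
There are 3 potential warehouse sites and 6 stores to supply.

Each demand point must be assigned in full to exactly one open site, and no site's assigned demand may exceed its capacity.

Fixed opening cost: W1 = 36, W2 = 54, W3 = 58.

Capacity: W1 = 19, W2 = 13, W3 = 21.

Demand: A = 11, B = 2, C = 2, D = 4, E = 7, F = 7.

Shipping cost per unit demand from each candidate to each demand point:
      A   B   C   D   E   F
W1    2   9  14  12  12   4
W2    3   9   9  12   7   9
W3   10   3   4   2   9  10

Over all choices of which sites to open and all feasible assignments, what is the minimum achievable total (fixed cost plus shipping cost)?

Open {W1, W3}; cheapest assignment that respects the capacities:
  W1 (cap 19, load 18): A, F — cost 11×2 + 7×4 = 50
  W3 (cap 21, load 15): B, C, D, E — cost 2×3 + 2×4 + 4×2 + 7×9 = 85
  Shipping 135, fixed 94 → total 229.
  Any other capacity-feasible assignment to {W1, W3} ships for at least 135.
Compare {W1, W2, W3}: its best feasible assignment gives total 269.
Compare {W2, W3}: its best feasible assignment gives total 310.
Every other set of open sites that can feasibly serve all demand totals ≥ 269 even under its best assignment. Minimum: 229.

229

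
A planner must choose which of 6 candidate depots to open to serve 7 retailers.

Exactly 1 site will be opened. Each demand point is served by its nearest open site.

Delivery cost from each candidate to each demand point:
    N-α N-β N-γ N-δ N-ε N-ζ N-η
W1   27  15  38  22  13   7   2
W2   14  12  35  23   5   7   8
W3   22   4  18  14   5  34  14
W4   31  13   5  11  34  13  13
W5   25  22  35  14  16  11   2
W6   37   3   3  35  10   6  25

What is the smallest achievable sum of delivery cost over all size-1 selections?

104

Open {W2}.
  N-α→W2 14, N-β→W2 12, N-γ→W2 35, N-δ→W2 23, N-ε→W2 5, N-ζ→W2 7, N-η→W2 8  ⇒ total 104.
Compare {W3}: total 111.
Compare {W6}: total 119.
No size-1 selection does better; minimum is 104.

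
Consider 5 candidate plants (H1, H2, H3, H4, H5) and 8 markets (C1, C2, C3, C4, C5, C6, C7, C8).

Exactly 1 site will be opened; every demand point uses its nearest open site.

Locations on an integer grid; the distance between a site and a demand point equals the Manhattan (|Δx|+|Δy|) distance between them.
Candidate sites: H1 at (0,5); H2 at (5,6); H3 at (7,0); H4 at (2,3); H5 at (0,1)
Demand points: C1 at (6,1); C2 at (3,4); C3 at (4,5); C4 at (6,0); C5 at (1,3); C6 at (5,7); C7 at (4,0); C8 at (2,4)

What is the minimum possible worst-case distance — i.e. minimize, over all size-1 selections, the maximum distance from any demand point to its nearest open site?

Open {H2}.
  Farthest demand point is C4 at distance 7 (to H2); all others are ≤ 7.
With {H4} the worst case is 7.
With {H3} the worst case is 9.
No size-1 selection achieves below 7.

7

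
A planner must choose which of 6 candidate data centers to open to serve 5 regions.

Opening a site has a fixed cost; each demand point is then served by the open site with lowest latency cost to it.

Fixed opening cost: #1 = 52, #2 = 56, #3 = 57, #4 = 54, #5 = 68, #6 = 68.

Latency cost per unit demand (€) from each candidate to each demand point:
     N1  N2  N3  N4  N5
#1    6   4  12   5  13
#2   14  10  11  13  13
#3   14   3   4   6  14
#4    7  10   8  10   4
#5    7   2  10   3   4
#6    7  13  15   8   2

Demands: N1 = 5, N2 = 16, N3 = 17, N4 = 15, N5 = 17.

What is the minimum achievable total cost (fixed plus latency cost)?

373

Open {#3, #5}: assign each demand point to its cheapest open site.
  N1→#5 5×7=35, N2→#5 16×2=32, N3→#3 17×4=68, N4→#5 15×3=45, N5→#5 17×4=68
  latency cost 248, fixed 125 → total 373.
Compare {#3, #6}: latency cost 275 + fixed 125 = 400.
Compare {#3, #5, #6}: latency cost 214 + fixed 193 = 407.
Compare {#5}: latency cost 350 + fixed 68 = 418.
All other subsets cost ≥ 400. Minimum total cost: 373.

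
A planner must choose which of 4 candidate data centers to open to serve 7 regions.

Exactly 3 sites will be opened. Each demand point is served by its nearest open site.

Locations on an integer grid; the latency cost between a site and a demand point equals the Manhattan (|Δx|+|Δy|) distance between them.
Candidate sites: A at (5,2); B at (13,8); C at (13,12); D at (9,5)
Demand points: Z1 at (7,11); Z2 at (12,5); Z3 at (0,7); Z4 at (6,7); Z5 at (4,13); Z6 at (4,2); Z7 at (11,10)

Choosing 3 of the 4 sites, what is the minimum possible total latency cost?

40

Open {A, C, D}.
  Z1→C 7, Z2→D 3, Z3→A 10, Z4→D 5, Z5→C 10, Z6→A 1, Z7→C 4  ⇒ total 40.
Compare {A, B, C}: total 42.
Compare {A, B, D}: total 43.
No size-3 selection does better; minimum is 40.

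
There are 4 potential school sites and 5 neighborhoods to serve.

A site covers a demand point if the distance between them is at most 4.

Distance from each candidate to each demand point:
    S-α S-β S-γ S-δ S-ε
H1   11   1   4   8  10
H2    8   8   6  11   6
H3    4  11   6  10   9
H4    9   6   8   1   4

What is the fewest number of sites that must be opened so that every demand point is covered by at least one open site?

Coverage sets (demand points within 4 of each site):
  H1: {S-β, S-γ}
  H2: {}
  H3: {S-α}
  H4: {S-δ, S-ε}
No 2 sites suffice: every size-2 union leaves at least one demand point uncovered.
But {H1, H3, H4} covers everything, so the minimum is 3.

3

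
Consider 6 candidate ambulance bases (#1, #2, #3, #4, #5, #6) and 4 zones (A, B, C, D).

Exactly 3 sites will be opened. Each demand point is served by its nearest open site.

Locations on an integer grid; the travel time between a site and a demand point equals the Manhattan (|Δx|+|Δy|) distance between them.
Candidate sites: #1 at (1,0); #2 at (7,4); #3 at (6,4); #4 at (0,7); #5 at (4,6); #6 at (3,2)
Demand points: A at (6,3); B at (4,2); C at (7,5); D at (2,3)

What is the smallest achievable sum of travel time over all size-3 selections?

Open {#2, #3, #6}.
  A→#3 1, B→#6 1, C→#2 1, D→#6 2  ⇒ total 5.
Compare {#1, #2, #6}: total 6.
Compare {#1, #3, #6}: total 6.
No size-3 selection does better; minimum is 5.

5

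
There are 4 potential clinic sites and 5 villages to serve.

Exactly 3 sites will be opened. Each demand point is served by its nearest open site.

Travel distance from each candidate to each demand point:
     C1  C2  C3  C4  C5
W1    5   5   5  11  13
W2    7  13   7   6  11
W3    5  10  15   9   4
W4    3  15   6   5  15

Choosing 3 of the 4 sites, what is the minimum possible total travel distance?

Open {W1, W3, W4}.
  C1→W4 3, C2→W1 5, C3→W1 5, C4→W4 5, C5→W3 4  ⇒ total 22.
Compare {W1, W2, W3}: total 25.
Compare {W2, W3, W4}: total 28.
No size-3 selection does better; minimum is 22.

22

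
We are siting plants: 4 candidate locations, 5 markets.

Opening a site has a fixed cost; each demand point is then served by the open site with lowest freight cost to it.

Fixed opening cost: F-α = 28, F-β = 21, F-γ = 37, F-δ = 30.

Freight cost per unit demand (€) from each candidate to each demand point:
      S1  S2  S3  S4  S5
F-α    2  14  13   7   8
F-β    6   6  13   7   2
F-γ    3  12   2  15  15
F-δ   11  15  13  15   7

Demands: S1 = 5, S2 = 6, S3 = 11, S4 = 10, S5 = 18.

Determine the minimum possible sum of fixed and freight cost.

Open {F-β, F-γ}: assign each demand point to its cheapest open site.
  S1→F-γ 5×3=15, S2→F-β 6×6=36, S3→F-γ 11×2=22, S4→F-β 10×7=70, S5→F-β 18×2=36
  freight cost 179, fixed 58 → total 237.
Compare {F-α, F-β, F-γ}: freight cost 174 + fixed 86 = 260.
Compare {F-β, F-γ, F-δ}: freight cost 179 + fixed 88 = 267.
Compare {F-α, F-β, F-γ, F-δ}: freight cost 174 + fixed 116 = 290.
All other subsets cost ≥ 260. Minimum total cost: 237.

237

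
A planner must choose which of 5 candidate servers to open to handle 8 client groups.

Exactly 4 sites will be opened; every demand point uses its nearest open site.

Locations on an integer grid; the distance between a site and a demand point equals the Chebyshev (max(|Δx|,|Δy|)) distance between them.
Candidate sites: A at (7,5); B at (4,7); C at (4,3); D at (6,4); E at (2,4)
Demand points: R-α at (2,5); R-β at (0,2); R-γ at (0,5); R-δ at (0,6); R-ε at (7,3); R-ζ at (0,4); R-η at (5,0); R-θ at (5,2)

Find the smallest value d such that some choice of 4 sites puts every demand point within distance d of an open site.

Open {A, B, C, E}.
  Farthest demand point is R-η at distance 3 (to C); all others are ≤ 3.
With {A, C, D, E} the worst case is 3.
With {B, C, D, E} the worst case is 3.
No size-4 selection achieves below 3.

3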